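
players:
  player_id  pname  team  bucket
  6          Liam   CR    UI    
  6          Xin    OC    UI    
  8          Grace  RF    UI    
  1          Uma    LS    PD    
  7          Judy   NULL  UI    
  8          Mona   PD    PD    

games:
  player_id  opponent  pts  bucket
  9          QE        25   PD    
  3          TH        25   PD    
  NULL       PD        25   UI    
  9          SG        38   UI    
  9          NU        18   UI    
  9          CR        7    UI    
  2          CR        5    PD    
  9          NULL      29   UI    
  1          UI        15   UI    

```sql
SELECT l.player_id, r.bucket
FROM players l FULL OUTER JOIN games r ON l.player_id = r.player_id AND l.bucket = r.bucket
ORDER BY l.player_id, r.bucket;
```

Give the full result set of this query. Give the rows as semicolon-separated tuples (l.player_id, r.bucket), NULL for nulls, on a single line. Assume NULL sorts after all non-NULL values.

(1, NULL); (6, NULL); (6, NULL); (7, NULL); (8, NULL); (8, NULL); (NULL, PD); (NULL, PD); (NULL, PD); (NULL, UI); (NULL, UI); (NULL, UI); (NULL, UI); (NULL, UI); (NULL, UI)

FULL OUTER JOIN keeps every row from both sides; unmatched rows get NULL for the other side's columns.
Matching on l.player_id = r.player_id AND l.bucket = r.bucket. A NULL in a compared column never satisfies the condition.
Matched pairs: 0; unmatched l rows kept: 6; unmatched r rows kept: 9.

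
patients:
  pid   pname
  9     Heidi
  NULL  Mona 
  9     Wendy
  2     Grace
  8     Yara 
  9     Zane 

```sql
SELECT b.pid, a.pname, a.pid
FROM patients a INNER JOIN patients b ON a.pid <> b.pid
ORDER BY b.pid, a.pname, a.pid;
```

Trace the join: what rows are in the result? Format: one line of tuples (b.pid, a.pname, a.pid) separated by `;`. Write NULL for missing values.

INNER JOIN keeps only pairs where the ON condition holds.
Matching on a.pid <> b.pid. A NULL in a compared column never satisfies the condition.
- pid=9: 2 matching b row(s), so 2 row(s) emitted.
- pid=NULL: no matching b row, dropped.
- pid=9: 2 matching b row(s), so 2 row(s) emitted.
- pid=2: 4 matching b row(s), so 4 row(s) emitted.
- pid=8: 4 matching b row(s), so 4 row(s) emitted.
- pid=9: 2 matching b row(s), so 2 row(s) emitted.

(2, Heidi, 9); (2, Wendy, 9); (2, Yara, 8); (2, Zane, 9); (8, Grace, 2); (8, Heidi, 9); (8, Wendy, 9); (8, Zane, 9); (9, Grace, 2); (9, Grace, 2); (9, Grace, 2); (9, Yara, 8); (9, Yara, 8); (9, Yara, 8)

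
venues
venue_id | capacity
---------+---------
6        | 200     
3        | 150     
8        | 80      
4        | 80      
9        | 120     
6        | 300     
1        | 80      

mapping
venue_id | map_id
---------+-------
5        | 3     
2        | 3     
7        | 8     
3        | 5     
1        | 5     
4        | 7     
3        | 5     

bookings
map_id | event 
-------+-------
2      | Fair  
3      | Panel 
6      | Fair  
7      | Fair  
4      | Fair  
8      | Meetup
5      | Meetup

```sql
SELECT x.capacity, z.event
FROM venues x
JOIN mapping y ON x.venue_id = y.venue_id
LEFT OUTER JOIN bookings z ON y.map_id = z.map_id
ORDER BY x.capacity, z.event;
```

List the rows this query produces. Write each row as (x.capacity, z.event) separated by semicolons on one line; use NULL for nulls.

Evaluate left to right. First `venues x INNER JOIN mapping y` on venue_id: 4 row(s).
Then LEFT JOIN `bookings z` on map_id: each of those 4 rows is kept; rows whose y.map_id has no match in z get NULL for z's columns.

(80, Fair); (80, Meetup); (150, Meetup); (150, Meetup)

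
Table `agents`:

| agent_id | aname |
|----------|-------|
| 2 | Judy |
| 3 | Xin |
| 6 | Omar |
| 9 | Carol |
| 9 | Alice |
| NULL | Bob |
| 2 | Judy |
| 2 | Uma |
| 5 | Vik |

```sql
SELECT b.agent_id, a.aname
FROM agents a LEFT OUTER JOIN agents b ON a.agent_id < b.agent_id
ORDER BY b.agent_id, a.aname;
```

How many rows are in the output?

27

LEFT JOIN keeps every row from `agents a`; unmatched rows get NULL for `agents b`'s columns.
Matching on a.agent_id < b.agent_id. A NULL in a compared column never satisfies the condition.
- agent_id=2: 5 matching b row(s), so 5 row(s) emitted.
- agent_id=3: 4 matching b row(s), so 4 row(s) emitted.
- agent_id=6: 2 matching b row(s), so 2 row(s) emitted.
- agent_id=9: no b row matches, row kept with b columns NULL.
- agent_id=9: no b row matches, row kept with b columns NULL.
- agent_id=NULL: no b row matches, row kept with b columns NULL.
- agent_id=2: 5 matching b row(s), so 5 row(s) emitted.
- agent_id=2: 5 matching b row(s), so 5 row(s) emitted.
- agent_id=5: 3 matching b row(s), so 3 row(s) emitted.
Total: 24 matched + 3 padded = 27 rows.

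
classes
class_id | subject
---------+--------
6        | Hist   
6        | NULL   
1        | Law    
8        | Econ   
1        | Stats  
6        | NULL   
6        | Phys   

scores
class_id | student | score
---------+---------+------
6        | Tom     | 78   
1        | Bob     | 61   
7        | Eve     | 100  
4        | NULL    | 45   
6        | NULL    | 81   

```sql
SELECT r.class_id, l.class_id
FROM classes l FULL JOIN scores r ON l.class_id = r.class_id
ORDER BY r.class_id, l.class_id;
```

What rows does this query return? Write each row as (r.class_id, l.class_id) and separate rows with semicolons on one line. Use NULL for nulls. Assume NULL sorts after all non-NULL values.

FULL OUTER JOIN keeps every row from both sides; unmatched rows get NULL for the other side's columns.
Matching on l.class_id = r.class_id.
- class_id=6: 2 matching r row(s), so 2 row(s) emitted.
- class_id=6: 2 matching r row(s), so 2 row(s) emitted.
- class_id=1: 1 matching r row(s), so 1 row(s) emitted.
- class_id=8: no r row matches, row kept with r columns NULL.
- class_id=1: 1 matching r row(s), so 1 row(s) emitted.
- class_id=6: 2 matching r row(s), so 2 row(s) emitted.
- class_id=6: 2 matching r row(s), so 2 row(s) emitted.
- 2 r row(s) had no l match → kept, l columns NULL.

(1, 1); (1, 1); (4, NULL); (6, 6); (6, 6); (6, 6); (6, 6); (6, 6); (6, 6); (6, 6); (6, 6); (7, NULL); (NULL, 8)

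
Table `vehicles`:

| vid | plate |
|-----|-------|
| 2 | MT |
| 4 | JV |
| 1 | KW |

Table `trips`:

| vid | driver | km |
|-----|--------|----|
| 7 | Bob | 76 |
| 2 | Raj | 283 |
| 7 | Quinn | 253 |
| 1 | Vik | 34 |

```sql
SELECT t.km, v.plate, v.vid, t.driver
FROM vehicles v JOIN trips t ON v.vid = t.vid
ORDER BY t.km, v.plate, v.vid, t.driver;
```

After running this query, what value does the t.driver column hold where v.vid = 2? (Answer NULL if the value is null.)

INNER JOIN keeps only pairs where the ON condition holds.
Matching on v.vid = t.vid.
- v row (vid=2): matches 1 t row(s) → 1 output row(s).
- v row (vid=4): no match → dropped.
- v row (vid=1): matches 1 t row(s) → 1 output row(s).

Raj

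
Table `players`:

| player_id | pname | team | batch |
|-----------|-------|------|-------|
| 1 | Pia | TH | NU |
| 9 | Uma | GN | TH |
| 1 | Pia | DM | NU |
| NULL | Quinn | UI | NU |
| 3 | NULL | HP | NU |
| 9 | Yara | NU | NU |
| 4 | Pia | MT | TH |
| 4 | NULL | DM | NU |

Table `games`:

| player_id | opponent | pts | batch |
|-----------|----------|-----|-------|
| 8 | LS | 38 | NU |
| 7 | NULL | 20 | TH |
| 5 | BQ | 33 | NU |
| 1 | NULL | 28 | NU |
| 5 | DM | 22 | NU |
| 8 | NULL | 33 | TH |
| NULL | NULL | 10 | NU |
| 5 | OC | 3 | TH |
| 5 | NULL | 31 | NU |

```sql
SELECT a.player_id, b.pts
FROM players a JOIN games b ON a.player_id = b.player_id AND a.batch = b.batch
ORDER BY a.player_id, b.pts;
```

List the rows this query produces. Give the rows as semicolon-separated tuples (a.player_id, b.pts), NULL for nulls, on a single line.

(1, 28); (1, 28)

INNER JOIN keeps only pairs where the ON condition holds.
Matching on a.player_id = b.player_id AND a.batch = b.batch. A NULL in a compared column never satisfies the condition.
- a[0] player_id=1, batch=NU → 1 match(es) in b → 1 row(s).
- a[1] player_id=9, batch=TH → no match; dropped.
- a[2] player_id=1, batch=NU → 1 match(es) in b → 1 row(s).
- a[3] player_id=NULL, batch=NU → no match; dropped.
- a[4] player_id=3, batch=NU → no match; dropped.
- a[5] player_id=9, batch=NU → no match; dropped.
- a[6] player_id=4, batch=TH → no match; dropped.
- a[7] player_id=4, batch=NU → no match; dropped.
After projecting and ordering:
a.player_id | b.pts
1 | 28
1 | 28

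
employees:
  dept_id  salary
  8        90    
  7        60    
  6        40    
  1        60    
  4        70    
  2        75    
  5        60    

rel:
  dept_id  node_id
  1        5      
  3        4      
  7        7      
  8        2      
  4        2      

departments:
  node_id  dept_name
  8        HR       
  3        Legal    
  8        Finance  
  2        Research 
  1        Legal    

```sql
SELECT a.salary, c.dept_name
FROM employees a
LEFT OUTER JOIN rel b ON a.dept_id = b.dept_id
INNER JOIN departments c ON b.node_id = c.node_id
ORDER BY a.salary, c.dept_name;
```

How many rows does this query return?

2

Evaluate left to right. First `employees a LEFT JOIN rel b` on dept_id: 7 row(s).
Then INNER JOIN `departments c` on node_id: keep only rows whose b.node_id appears in c.
Result: 2 row(s).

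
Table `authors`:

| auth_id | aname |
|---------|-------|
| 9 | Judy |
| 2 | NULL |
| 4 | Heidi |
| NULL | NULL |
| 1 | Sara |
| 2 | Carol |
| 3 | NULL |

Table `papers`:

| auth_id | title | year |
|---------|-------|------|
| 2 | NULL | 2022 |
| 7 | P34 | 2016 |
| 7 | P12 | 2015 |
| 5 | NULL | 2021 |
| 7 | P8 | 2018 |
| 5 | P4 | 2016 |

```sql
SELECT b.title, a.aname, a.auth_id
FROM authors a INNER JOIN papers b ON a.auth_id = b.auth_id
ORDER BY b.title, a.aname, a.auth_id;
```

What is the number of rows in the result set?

INNER JOIN keeps only pairs where the ON condition holds.
Matching on a.auth_id = b.auth_id. A NULL in a compared column never satisfies the condition.
Matched pairs: 2.
Total: 2 rows.

2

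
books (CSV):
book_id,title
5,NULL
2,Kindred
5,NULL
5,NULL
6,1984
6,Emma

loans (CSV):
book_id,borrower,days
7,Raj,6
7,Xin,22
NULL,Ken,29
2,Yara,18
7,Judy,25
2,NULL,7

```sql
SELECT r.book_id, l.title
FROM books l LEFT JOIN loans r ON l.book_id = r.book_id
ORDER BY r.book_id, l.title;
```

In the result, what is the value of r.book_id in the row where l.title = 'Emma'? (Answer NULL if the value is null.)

NULL

LEFT JOIN keeps every row from `books`; unmatched rows get NULL for `loans`'s columns.
Matching on l.book_id = r.book_id. A NULL in a compared column never satisfies the condition.
- book_id=5: no r row matches, row kept with r columns NULL.
- book_id=2: 2 matching r row(s), so 2 row(s) emitted.
- book_id=5: no r row matches, row kept with r columns NULL.
- book_id=5: no r row matches, row kept with r columns NULL.
- book_id=6: no r row matches, row kept with r columns NULL.
- book_id=6: no r row matches, row kept with r columns NULL.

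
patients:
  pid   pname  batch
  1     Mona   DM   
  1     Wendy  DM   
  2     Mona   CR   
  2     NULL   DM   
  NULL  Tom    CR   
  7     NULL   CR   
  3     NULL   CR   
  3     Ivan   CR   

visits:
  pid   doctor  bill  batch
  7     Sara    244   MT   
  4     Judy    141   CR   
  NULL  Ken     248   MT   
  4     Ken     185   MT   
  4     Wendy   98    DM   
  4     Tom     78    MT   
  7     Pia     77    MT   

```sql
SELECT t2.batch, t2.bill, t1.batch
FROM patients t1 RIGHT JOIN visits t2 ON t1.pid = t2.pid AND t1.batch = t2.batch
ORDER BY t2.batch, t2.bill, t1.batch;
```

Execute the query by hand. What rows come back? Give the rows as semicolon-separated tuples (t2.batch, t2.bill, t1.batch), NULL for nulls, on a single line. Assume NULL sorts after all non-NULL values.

(CR, 141, NULL); (DM, 98, NULL); (MT, 77, NULL); (MT, 78, NULL); (MT, 185, NULL); (MT, 244, NULL); (MT, 248, NULL)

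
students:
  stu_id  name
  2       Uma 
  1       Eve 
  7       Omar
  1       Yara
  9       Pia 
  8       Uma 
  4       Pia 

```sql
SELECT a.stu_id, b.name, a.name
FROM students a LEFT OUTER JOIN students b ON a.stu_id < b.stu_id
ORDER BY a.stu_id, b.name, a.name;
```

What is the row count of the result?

21

LEFT JOIN keeps every row from `students a`; unmatched rows get NULL for `students b`'s columns.
Matching on a.stu_id < b.stu_id.
Matched pairs: 20; unmatched a rows kept: 1.
Total: 20 matched + 1 padded = 21 rows.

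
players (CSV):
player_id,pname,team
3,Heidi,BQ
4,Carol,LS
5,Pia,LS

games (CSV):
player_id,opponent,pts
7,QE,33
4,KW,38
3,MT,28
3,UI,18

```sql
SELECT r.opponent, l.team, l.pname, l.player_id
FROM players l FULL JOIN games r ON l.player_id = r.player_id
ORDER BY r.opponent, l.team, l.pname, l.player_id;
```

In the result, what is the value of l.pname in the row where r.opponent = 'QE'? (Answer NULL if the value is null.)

FULL OUTER JOIN keeps every row from both sides; unmatched rows get NULL for the other side's columns.
Matching on l.player_id = r.player_id.
- player_id=3: 2 matching r row(s), so 2 row(s) emitted.
- player_id=4: 1 matching r row(s), so 1 row(s) emitted.
- player_id=5: no r row matches, row kept with r columns NULL.
- 1 row(s) from r found no l partner → padded with NULL.

NULL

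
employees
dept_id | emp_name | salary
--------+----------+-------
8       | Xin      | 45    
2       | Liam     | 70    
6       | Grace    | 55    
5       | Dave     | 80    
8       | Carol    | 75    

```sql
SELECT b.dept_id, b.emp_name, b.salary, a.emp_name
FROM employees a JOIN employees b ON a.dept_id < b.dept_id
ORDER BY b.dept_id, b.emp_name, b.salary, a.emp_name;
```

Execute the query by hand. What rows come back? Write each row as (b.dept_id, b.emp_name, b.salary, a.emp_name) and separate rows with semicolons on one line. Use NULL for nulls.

(5, Dave, 80, Liam); (6, Grace, 55, Dave); (6, Grace, 55, Liam); (8, Carol, 75, Dave); (8, Carol, 75, Grace); (8, Carol, 75, Liam); (8, Xin, 45, Dave); (8, Xin, 45, Grace); (8, Xin, 45, Liam)

INNER JOIN keeps only pairs where the ON condition holds.
Matching on a.dept_id < b.dept_id.
Matched pairs: 9.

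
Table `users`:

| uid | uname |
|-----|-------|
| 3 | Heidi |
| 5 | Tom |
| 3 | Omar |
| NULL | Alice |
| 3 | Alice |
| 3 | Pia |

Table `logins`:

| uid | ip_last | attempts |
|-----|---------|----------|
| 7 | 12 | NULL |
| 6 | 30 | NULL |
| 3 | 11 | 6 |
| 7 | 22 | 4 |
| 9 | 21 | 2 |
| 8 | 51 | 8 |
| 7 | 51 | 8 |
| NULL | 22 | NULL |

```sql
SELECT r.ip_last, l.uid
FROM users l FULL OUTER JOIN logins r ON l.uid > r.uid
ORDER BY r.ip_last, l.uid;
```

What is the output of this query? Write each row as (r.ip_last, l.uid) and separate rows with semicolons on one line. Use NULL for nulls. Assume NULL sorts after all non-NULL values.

FULL OUTER JOIN keeps every row from both sides; unmatched rows get NULL for the other side's columns.
Matching on l.uid > r.uid. A NULL in a compared column never satisfies the condition.
- l (uid=3) has no partner → padded with NULL.
- l (uid=5) pairs with 1 row(s) of r.
- l (uid=3) has no partner → padded with NULL.
- l (uid=NULL) has no partner → padded with NULL.
- l (uid=3) has no partner → padded with NULL.
- l (uid=3) has no partner → padded with NULL.
- 7 row(s) from r found no l partner → padded with NULL.

(11, 5); (12, NULL); (21, NULL); (22, NULL); (22, NULL); (30, NULL); (51, NULL); (51, NULL); (NULL, 3); (NULL, 3); (NULL, 3); (NULL, 3); (NULL, NULL)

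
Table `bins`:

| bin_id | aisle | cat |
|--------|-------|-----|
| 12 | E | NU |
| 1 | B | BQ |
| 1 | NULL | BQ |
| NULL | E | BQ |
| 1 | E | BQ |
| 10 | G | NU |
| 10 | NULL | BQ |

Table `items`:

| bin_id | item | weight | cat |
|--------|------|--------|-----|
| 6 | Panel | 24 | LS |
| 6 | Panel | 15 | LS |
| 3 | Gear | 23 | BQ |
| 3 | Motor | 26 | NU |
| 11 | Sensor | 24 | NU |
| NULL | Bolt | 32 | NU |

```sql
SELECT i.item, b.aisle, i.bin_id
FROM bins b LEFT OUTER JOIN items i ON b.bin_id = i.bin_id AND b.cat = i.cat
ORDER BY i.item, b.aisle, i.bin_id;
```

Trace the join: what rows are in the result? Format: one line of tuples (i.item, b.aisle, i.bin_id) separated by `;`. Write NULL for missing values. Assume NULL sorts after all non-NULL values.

(NULL, B, NULL); (NULL, E, NULL); (NULL, E, NULL); (NULL, E, NULL); (NULL, G, NULL); (NULL, NULL, NULL); (NULL, NULL, NULL)

LEFT JOIN keeps every row from `bins`; unmatched rows get NULL for `items`'s columns.
Matching on b.bin_id = i.bin_id AND b.cat = i.cat. A NULL in a compared column never satisfies the condition.
Matched pairs: 0; unmatched b rows kept: 7.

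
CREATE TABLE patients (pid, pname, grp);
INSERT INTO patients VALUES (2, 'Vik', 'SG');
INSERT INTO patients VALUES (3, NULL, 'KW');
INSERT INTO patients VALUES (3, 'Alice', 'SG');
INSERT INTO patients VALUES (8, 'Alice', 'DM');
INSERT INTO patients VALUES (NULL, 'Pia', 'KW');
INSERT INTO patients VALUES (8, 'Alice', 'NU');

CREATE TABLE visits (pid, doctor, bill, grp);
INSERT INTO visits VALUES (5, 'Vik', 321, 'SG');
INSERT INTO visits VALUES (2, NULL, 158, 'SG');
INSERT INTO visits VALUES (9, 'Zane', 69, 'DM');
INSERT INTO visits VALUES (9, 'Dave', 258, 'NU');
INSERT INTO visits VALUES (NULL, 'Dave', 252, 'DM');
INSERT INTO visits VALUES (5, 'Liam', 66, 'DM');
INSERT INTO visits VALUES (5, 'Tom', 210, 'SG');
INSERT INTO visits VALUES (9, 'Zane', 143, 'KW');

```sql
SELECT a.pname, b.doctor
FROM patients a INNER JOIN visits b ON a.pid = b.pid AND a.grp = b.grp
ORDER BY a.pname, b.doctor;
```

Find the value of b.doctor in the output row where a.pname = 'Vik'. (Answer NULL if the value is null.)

NULL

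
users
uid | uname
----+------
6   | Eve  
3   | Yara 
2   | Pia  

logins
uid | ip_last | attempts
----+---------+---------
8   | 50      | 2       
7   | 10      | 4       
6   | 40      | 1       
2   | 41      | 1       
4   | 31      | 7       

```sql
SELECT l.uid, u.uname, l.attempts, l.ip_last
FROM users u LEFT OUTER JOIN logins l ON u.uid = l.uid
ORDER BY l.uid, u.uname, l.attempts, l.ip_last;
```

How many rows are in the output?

3

LEFT JOIN keeps every row from `users`; unmatched rows get NULL for `logins`'s columns.
Matching on u.uid = l.uid.
Matched pairs: 2; unmatched u rows kept: 1.
Total: 2 matched + 1 padded = 3 rows.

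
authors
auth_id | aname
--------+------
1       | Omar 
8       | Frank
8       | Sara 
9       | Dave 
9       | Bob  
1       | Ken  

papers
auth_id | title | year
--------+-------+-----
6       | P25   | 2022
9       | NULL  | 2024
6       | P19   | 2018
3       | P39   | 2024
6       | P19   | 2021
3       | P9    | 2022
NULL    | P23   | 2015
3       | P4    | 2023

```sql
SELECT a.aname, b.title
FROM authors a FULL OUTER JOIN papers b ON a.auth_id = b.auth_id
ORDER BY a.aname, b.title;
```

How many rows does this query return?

FULL OUTER JOIN keeps every row from both sides; unmatched rows get NULL for the other side's columns.
Matching on a.auth_id = b.auth_id. A NULL in a compared column never satisfies the condition.
Matched pairs: 2; unmatched a rows kept: 4; unmatched b rows kept: 7.
Total: 2 matched + 11 padded = 13 rows.

13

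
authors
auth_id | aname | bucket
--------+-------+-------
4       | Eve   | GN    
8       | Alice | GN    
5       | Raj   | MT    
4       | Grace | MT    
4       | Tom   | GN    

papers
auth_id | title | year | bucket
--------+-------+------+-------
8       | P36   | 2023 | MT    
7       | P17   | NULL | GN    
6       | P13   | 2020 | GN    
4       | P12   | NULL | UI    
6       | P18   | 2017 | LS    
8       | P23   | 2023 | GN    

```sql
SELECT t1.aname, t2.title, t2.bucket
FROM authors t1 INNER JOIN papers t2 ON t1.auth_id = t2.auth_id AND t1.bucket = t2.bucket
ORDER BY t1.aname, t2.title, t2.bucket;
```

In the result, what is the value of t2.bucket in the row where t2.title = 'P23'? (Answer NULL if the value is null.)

GN

INNER JOIN keeps only pairs where the ON condition holds.
Matching on t1.auth_id = t2.auth_id AND t1.bucket = t2.bucket.
- auth_id=4, bucket=GN: no matching t2 row, dropped.
- auth_id=8, bucket=GN: 1 matching t2 row(s), so 1 row(s) emitted.
- auth_id=5, bucket=MT: no matching t2 row, dropped.
- auth_id=4, bucket=MT: no matching t2 row, dropped.
- auth_id=4, bucket=GN: no matching t2 row, dropped.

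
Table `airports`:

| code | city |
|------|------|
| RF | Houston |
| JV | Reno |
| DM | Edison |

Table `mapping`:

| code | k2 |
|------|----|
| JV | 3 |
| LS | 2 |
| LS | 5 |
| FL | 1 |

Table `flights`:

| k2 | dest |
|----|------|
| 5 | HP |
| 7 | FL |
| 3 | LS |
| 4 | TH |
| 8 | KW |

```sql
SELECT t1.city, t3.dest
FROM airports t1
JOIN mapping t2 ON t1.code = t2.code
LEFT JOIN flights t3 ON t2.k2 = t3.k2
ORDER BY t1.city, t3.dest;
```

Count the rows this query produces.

1

Evaluate left to right. First `airports t1 INNER JOIN mapping t2` on code: 1 row(s).
Then LEFT JOIN `flights t3` on k2: each of those 1 rows is kept; rows whose t2.k2 has no match in t3 get NULL for t3's columns.
Result: 1 row(s).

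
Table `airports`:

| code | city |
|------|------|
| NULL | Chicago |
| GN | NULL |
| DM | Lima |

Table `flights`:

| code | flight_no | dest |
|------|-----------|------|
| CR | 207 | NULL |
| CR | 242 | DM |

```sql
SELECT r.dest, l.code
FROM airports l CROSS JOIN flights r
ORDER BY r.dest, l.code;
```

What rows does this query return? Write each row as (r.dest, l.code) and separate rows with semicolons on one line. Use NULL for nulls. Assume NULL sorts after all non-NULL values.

(DM, DM); (DM, GN); (DM, NULL); (NULL, DM); (NULL, GN); (NULL, NULL)

CROSS JOIN pairs every row of `airports` with every row of `flights`: 3 × 2 = 6 rows.
After projecting and ordering:
r.dest | l.code
DM | DM
DM | GN
DM | NULL
NULL | DM
NULL | GN
NULL | NULL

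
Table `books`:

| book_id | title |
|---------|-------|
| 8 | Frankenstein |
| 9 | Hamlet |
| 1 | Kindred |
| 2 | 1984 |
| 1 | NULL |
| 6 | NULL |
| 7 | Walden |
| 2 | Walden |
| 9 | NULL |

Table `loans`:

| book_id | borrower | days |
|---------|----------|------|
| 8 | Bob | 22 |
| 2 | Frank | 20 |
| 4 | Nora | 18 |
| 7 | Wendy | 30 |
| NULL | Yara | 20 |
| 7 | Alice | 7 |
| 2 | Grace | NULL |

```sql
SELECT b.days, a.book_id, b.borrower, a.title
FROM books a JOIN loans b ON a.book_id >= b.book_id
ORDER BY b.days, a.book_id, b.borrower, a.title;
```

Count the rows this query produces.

30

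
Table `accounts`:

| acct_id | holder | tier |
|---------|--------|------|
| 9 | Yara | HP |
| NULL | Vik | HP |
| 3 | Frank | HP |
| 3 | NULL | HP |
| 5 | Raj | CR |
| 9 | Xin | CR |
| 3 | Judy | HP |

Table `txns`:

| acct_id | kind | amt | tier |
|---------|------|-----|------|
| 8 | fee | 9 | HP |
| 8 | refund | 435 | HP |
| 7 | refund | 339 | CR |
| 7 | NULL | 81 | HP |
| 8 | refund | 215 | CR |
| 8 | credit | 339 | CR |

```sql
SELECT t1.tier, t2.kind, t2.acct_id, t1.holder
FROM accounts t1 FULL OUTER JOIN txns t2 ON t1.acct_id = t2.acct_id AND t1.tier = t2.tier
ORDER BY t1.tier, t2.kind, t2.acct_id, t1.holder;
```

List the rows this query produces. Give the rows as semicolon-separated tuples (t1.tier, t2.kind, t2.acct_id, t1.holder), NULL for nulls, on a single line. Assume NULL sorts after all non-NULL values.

(CR, NULL, NULL, Raj); (CR, NULL, NULL, Xin); (HP, NULL, NULL, Frank); (HP, NULL, NULL, Judy); (HP, NULL, NULL, Vik); (HP, NULL, NULL, Yara); (HP, NULL, NULL, NULL); (NULL, credit, 8, NULL); (NULL, fee, 8, NULL); (NULL, refund, 7, NULL); (NULL, refund, 8, NULL); (NULL, refund, 8, NULL); (NULL, NULL, 7, NULL)

FULL OUTER JOIN keeps every row from both sides; unmatched rows get NULL for the other side's columns.
Matching on t1.acct_id = t2.acct_id AND t1.tier = t2.tier. A NULL in a compared column never satisfies the condition.
Matched pairs: 0; unmatched t1 rows kept: 7; unmatched t2 rows kept: 6.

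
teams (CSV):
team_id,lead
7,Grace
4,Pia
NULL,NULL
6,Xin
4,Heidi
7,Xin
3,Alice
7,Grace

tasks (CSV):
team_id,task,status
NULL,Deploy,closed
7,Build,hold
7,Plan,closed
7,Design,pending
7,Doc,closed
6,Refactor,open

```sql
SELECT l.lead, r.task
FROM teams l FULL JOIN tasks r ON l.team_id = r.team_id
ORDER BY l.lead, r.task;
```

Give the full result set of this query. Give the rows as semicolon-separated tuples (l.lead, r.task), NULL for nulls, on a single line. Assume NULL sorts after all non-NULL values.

FULL OUTER JOIN keeps every row from both sides; unmatched rows get NULL for the other side's columns.
Matching on l.team_id = r.team_id. A NULL in a compared column never satisfies the condition.
- team_id=7: 4 matching r row(s), so 4 row(s) emitted.
- team_id=4: no r row matches, row kept with r columns NULL.
- team_id=NULL: no r row matches, row kept with r columns NULL.
- team_id=6: 1 matching r row(s), so 1 row(s) emitted.
- team_id=4: no r row matches, row kept with r columns NULL.
- team_id=7: 4 matching r row(s), so 4 row(s) emitted.
- team_id=3: no r row matches, row kept with r columns NULL.
- team_id=7: 4 matching r row(s), so 4 row(s) emitted.
- 1 row(s) from r found no l partner → padded with NULL.

(Alice, NULL); (Grace, Build); (Grace, Build); (Grace, Design); (Grace, Design); (Grace, Doc); (Grace, Doc); (Grace, Plan); (Grace, Plan); (Heidi, NULL); (Pia, NULL); (Xin, Build); (Xin, Design); (Xin, Doc); (Xin, Plan); (Xin, Refactor); (NULL, Deploy); (NULL, NULL)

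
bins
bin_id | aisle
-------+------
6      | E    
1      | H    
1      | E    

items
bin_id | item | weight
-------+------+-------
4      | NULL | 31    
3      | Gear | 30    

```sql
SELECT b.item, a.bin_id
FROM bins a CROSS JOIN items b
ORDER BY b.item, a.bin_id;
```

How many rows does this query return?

6

CROSS JOIN pairs every row of `bins` with every row of `items`: 3 × 2 = 6 rows.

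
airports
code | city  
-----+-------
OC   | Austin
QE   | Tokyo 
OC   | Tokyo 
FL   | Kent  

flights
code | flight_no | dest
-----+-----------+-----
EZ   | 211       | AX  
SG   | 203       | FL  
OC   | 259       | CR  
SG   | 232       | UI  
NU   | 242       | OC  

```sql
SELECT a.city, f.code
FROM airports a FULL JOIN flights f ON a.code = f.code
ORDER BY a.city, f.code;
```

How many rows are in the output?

FULL OUTER JOIN keeps every row from both sides; unmatched rows get NULL for the other side's columns.
Matching on a.code = f.code.
Matched pairs: 2; unmatched a rows kept: 2; unmatched f rows kept: 4.
Total: 2 matched + 6 padded = 8 rows.

8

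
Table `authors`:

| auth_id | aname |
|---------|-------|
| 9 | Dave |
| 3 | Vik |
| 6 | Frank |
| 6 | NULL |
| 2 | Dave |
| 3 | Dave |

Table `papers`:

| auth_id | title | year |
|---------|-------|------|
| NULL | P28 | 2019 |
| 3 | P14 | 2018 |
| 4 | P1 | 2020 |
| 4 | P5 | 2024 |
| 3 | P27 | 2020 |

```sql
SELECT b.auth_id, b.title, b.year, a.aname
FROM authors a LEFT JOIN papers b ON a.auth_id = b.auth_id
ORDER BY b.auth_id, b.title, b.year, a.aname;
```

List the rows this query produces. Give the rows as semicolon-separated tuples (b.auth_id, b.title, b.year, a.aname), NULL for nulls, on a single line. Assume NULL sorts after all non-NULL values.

(3, P14, 2018, Dave); (3, P14, 2018, Vik); (3, P27, 2020, Dave); (3, P27, 2020, Vik); (NULL, NULL, NULL, Dave); (NULL, NULL, NULL, Dave); (NULL, NULL, NULL, Frank); (NULL, NULL, NULL, NULL)

LEFT JOIN keeps every row from `authors`; unmatched rows get NULL for `papers`'s columns.
Matching on a.auth_id = b.auth_id. A NULL in a compared column never satisfies the condition.
- a[0] auth_id=9 → no match; kept with NULLs on the b side.
- a[1] auth_id=3 → 2 match(es) in b → 2 row(s).
- a[2] auth_id=6 → no match; kept with NULLs on the b side.
- a[3] auth_id=6 → no match; kept with NULLs on the b side.
- a[4] auth_id=2 → no match; kept with NULLs on the b side.
- a[5] auth_id=3 → 2 match(es) in b → 2 row(s).
After projecting and ordering:
b.auth_id | b.title | b.year | a.aname
3 | P14 | 2018 | Dave
3 | P14 | 2018 | Vik
3 | P27 | 2020 | Dave
3 | P27 | 2020 | Vik
NULL | NULL | NULL | Dave
NULL | NULL | NULL | Dave
NULL | NULL | NULL | Frank
NULL | NULL | NULL | NULL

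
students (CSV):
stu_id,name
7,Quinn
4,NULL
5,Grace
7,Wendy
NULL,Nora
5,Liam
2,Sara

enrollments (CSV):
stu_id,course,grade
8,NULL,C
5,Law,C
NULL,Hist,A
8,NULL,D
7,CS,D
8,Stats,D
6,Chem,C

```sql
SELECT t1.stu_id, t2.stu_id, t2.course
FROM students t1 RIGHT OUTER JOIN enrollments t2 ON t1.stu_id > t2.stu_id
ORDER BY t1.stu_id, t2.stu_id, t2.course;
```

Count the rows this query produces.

RIGHT JOIN keeps every row from `enrollments`; unmatched rows get NULL for `students`'s columns.
Matching on t1.stu_id > t2.stu_id. A NULL in a compared column never satisfies the condition.
- t1[0] stu_id=7 → 2 match(es) in t2 → 2 row(s).
- t1[1] stu_id=4 → no match.
- t1[2] stu_id=5 → no match.
- t1[3] stu_id=7 → 2 match(es) in t2 → 2 row(s).
- t1[4] stu_id=NULL → no match.
- t1[5] stu_id=5 → no match.
- t1[6] stu_id=2 → no match.
- 5 row(s) from t2 found no t1 partner → padded with NULL.
Total: 4 matched + 5 padded = 9 rows.

9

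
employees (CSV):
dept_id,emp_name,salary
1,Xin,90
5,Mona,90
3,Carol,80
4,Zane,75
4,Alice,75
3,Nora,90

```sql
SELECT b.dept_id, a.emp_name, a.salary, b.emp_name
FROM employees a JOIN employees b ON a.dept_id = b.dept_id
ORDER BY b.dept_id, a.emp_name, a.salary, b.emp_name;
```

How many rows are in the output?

10

INNER JOIN keeps only pairs where the ON condition holds.
Matching on a.dept_id = b.dept_id.
Matched pairs: 10.
Total: 10 rows.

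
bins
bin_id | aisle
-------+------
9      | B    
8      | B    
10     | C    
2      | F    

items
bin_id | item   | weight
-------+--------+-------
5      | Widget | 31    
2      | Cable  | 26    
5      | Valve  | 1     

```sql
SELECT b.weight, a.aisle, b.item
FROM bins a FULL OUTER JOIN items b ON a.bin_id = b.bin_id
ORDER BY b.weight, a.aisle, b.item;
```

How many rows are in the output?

FULL OUTER JOIN keeps every row from both sides; unmatched rows get NULL for the other side's columns.
Matching on a.bin_id = b.bin_id.
Matched pairs: 1; unmatched a rows kept: 3; unmatched b rows kept: 2.
Total: 1 matched + 5 padded = 6 rows.

6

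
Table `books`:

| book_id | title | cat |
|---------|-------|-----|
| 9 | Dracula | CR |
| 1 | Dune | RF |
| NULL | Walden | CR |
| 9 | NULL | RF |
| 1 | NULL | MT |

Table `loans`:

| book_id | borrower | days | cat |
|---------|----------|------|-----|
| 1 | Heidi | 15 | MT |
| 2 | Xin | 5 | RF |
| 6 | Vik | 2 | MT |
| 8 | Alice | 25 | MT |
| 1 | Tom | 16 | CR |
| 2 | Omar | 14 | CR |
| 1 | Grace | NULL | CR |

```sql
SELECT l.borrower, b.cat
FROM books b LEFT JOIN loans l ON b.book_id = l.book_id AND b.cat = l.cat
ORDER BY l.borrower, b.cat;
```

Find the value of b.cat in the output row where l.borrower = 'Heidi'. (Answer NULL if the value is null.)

MT

LEFT JOIN keeps every row from `books`; unmatched rows get NULL for `loans`'s columns.
Matching on b.book_id = l.book_id AND b.cat = l.cat. A NULL in a compared column never satisfies the condition.
- b row (book_id=9, cat=CR): no match → kept, l columns NULL.
- b row (book_id=1, cat=RF): no match → kept, l columns NULL.
- b row (book_id=NULL, cat=CR): no match → kept, l columns NULL.
- b row (book_id=9, cat=RF): no match → kept, l columns NULL.
- b row (book_id=1, cat=MT): matches 1 l row(s) → 1 output row(s).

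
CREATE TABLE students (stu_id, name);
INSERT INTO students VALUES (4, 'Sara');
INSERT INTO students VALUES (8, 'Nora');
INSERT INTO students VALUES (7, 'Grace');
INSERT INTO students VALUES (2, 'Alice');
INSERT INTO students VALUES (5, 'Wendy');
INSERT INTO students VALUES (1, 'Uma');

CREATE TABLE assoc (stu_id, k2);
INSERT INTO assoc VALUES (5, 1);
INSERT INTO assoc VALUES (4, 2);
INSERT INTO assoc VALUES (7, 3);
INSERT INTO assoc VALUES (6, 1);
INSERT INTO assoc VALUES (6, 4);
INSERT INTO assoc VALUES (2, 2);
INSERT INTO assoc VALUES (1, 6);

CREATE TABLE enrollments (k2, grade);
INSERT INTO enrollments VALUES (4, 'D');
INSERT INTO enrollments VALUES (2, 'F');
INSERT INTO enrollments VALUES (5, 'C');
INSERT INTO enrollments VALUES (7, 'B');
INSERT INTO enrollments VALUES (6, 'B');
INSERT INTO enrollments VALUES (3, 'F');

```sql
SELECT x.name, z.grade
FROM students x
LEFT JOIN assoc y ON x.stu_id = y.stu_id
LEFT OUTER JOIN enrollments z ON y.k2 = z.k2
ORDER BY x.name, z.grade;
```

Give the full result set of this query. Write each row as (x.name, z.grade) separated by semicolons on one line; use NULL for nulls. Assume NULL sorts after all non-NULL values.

(Alice, F); (Grace, F); (Nora, NULL); (Sara, F); (Uma, B); (Wendy, NULL)

Step 1 — x LEFT JOIN y on stu_id → 6 row(s).
Then LEFT JOIN `enrollments z` on k2: each of those 6 rows is kept; rows whose y.k2 has no match in z get NULL for z's columns.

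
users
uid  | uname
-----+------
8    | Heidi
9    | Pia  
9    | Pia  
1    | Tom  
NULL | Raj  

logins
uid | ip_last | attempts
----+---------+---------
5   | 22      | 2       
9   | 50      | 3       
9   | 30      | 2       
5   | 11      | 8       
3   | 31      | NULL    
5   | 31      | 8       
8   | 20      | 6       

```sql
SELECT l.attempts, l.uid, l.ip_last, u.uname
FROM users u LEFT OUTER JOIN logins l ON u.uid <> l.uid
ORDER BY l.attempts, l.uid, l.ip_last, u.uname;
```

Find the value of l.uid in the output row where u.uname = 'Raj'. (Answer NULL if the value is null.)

NULL

LEFT JOIN keeps every row from `users`; unmatched rows get NULL for `logins`'s columns.
Matching on u.uid <> l.uid. A NULL in a compared column never satisfies the condition.
Matched pairs: 23; unmatched u rows kept: 1.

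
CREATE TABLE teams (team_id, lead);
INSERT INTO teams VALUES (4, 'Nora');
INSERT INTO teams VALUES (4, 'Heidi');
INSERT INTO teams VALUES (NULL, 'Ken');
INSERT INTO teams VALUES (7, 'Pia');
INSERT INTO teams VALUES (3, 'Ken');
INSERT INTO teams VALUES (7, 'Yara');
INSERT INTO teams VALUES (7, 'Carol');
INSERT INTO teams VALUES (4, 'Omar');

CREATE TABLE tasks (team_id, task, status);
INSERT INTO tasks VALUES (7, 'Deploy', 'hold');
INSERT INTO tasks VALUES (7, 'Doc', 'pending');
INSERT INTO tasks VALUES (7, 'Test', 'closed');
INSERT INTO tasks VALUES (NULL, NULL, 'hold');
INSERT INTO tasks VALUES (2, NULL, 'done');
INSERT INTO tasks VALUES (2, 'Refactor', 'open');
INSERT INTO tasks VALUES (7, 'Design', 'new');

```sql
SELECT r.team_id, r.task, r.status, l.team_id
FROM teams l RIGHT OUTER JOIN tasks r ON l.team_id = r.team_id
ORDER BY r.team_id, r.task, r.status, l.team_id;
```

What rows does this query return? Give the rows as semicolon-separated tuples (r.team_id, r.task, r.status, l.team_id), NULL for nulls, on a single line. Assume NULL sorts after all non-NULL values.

(2, Refactor, open, NULL); (2, NULL, done, NULL); (7, Deploy, hold, 7); (7, Deploy, hold, 7); (7, Deploy, hold, 7); (7, Design, new, 7); (7, Design, new, 7); (7, Design, new, 7); (7, Doc, pending, 7); (7, Doc, pending, 7); (7, Doc, pending, 7); (7, Test, closed, 7); (7, Test, closed, 7); (7, Test, closed, 7); (NULL, NULL, hold, NULL)

RIGHT JOIN keeps every row from `tasks`; unmatched rows get NULL for `teams`'s columns.
Matching on l.team_id = r.team_id. A NULL in a compared column never satisfies the condition.
Matched pairs: 12; unmatched r rows kept: 3.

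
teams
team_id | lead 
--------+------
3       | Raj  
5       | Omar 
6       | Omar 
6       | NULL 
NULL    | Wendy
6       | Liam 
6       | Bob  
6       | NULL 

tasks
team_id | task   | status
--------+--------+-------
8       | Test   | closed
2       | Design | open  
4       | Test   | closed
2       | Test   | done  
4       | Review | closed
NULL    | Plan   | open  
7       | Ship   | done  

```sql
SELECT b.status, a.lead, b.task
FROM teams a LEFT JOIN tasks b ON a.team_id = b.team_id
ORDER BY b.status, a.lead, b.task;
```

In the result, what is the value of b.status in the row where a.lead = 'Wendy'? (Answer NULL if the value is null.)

LEFT JOIN keeps every row from `teams`; unmatched rows get NULL for `tasks`'s columns.
Matching on a.team_id = b.team_id. A NULL in a compared column never satisfies the condition.
- a[0] team_id=3 → no match; kept with NULLs on the b side.
- a[1] team_id=5 → no match; kept with NULLs on the b side.
- a[2] team_id=6 → no match; kept with NULLs on the b side.
- a[3] team_id=6 → no match; kept with NULLs on the b side.
- a[4] team_id=NULL → no match; kept with NULLs on the b side.
- a[5] team_id=6 → no match; kept with NULLs on the b side.
- a[6] team_id=6 → no match; kept with NULLs on the b side.
- a[7] team_id=6 → no match; kept with NULLs on the b side.

NULL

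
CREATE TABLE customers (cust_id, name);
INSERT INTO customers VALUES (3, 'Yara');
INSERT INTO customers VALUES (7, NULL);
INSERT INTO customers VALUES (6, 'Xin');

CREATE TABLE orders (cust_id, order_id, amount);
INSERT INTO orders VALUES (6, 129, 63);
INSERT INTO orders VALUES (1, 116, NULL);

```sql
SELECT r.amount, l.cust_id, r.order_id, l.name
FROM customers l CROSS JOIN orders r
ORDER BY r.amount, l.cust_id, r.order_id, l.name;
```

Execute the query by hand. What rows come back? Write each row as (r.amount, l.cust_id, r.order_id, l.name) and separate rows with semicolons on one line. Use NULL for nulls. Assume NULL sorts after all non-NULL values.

CROSS JOIN pairs every row of `customers` with every row of `orders`: 3 × 2 = 6 rows.

(63, 3, 129, Yara); (63, 6, 129, Xin); (63, 7, 129, NULL); (NULL, 3, 116, Yara); (NULL, 6, 116, Xin); (NULL, 7, 116, NULL)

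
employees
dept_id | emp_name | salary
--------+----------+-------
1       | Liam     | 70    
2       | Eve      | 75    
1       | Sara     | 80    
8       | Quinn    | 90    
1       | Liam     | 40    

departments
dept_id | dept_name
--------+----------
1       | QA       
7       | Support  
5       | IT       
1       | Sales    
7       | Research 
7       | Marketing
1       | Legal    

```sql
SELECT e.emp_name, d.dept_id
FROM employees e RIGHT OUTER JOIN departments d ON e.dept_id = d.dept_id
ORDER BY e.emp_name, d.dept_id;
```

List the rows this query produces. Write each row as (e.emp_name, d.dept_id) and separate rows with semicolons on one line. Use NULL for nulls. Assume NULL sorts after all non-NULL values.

(Liam, 1); (Liam, 1); (Liam, 1); (Liam, 1); (Liam, 1); (Liam, 1); (Sara, 1); (Sara, 1); (Sara, 1); (NULL, 5); (NULL, 7); (NULL, 7); (NULL, 7)

RIGHT JOIN keeps every row from `departments`; unmatched rows get NULL for `employees`'s columns.
Matching on e.dept_id = d.dept_id.
- e (dept_id=1) pairs with 3 row(s) of d.
- e (dept_id=2) has no partner in d.
- e (dept_id=1) pairs with 3 row(s) of d.
- e (dept_id=8) has no partner in d.
- e (dept_id=1) pairs with 3 row(s) of d.
- plus 4 unmatched d row(s), each kept with NULL e columns.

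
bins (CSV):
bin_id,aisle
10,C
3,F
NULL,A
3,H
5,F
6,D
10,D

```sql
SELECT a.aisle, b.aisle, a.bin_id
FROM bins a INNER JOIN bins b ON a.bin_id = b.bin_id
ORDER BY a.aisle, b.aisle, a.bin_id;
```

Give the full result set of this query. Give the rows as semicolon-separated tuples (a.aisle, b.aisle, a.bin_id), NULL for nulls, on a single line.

INNER JOIN keeps only pairs where the ON condition holds.
Matching on a.bin_id = b.bin_id. A NULL in a compared column never satisfies the condition.
- a row (bin_id=10): matches 2 b row(s) → 2 output row(s).
- a row (bin_id=3): matches 2 b row(s) → 2 output row(s).
- a row (bin_id=NULL): no match → dropped.
- a row (bin_id=3): matches 2 b row(s) → 2 output row(s).
- a row (bin_id=5): matches 1 b row(s) → 1 output row(s).
- a row (bin_id=6): matches 1 b row(s) → 1 output row(s).
- a row (bin_id=10): matches 2 b row(s) → 2 output row(s).
After projecting and ordering:
a.aisle | b.aisle | a.bin_id
C | C | 10
C | D | 10
D | C | 10
D | D | 6
D | D | 10
F | F | 3
F | F | 5
F | H | 3
H | F | 3
H | H | 3

(C, C, 10); (C, D, 10); (D, C, 10); (D, D, 6); (D, D, 10); (F, F, 3); (F, F, 5); (F, H, 3); (H, F, 3); (H, H, 3)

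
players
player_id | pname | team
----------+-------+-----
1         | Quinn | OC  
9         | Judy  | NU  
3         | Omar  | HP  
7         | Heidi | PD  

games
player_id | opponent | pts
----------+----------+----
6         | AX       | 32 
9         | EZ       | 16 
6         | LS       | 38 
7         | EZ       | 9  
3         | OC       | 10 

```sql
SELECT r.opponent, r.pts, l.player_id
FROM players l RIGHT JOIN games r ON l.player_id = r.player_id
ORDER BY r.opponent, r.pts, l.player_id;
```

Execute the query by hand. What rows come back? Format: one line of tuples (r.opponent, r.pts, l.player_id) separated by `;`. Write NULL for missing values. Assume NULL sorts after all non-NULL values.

(AX, 32, NULL); (EZ, 9, 7); (EZ, 16, 9); (LS, 38, NULL); (OC, 10, 3)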